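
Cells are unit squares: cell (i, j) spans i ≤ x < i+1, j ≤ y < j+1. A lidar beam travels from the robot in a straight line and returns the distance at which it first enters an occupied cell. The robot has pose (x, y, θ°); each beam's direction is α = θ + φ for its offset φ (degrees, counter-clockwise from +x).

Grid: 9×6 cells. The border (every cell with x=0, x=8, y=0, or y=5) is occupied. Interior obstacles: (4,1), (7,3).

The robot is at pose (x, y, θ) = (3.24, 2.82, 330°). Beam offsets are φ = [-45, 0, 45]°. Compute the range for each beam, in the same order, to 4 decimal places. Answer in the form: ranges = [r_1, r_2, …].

beam 1: φ=-45°, α=285°
  d=(0.2588,-0.9659)  start (3,2)  tX=2.9364 tY=0.8489  stride 1/|dx|=3.8637 1/|dy|=1.0353
    cross y-line → (3,1), t=0.8489
    cross y-line → (3,0), t=1.8842 (wall)
  → r_1 = 1.8842
beam 2: φ=0°, α=330°
  d=(0.8660,-0.5000)  start (3,2)  tX=0.8776 tY=1.6400  stride 1/|dx|=1.1547 1/|dy|=2.0000
    cross x-line → (4,2), t=0.8776
    cross y-line → (4,1), t=1.6400 (wall)
  → r_2 = 1.6400
beam 3: φ=45°, α=15°
  d=(0.9659,0.2588)  start (3,2)  tX=0.7868 tY=0.6955  stride 1/|dx|=1.0353 1/|dy|=3.8637
    cross y-line → (3,3), t=0.6955
    cross x-line → (4,3), t=0.7868
    cross x-line → (5,3), t=1.8221
    cross x-line → (6,3), t=2.8574
    cross x-line → (7,3), t=3.8926 (wall)
  → r_3 = 3.8926

ranges = [1.8842, 1.6400, 3.8926]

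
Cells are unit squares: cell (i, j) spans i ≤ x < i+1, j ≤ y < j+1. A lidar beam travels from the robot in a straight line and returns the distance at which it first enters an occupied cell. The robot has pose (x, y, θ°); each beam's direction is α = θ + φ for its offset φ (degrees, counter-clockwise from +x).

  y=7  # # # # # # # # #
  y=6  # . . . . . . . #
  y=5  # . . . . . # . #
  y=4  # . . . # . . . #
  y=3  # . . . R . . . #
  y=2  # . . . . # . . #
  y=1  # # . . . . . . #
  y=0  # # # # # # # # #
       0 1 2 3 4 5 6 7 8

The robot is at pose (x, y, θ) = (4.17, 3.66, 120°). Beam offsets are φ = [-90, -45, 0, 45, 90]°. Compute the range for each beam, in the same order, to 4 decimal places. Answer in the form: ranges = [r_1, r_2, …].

ranges = [0.6800, 0.3520, 3.8567, 3.2818, 3.3200]

beam 1: φ=-90°, α=30°
  dir = (cos 30°, sin 30°) = (0.8660, 0.5000); from cell (4,3)
  next x-line at t=0.9584, next y-line at t=0.6800; Δt_x=1.1547, Δt_y=2.0000
    y: enter (4,4) at t=0.6800 ← occupied
  → r_1 = 0.6800
beam 2: φ=-45°, α=75°
  dir = (cos 75°, sin 75°) = (0.2588, 0.9659); from cell (4,3)
  next x-line at t=3.2069, next y-line at t=0.3520; Δt_x=3.8637, Δt_y=1.0353
    y: enter (4,4) at t=0.3520 ← occupied
  → r_2 = 0.3520
beam 3: φ=0°, α=120°
  dir = (cos 120°, sin 120°) = (-0.5000, 0.8660); from cell (4,3)
  next x-line at t=0.3400, next y-line at t=0.3926; Δt_x=2.0000, Δt_y=1.1547
    x: enter (3,3) at t=0.3400
    y: enter (3,4) at t=0.3926
    y: enter (3,5) at t=1.5473
    x: enter (2,5) at t=2.3400
    y: enter (2,6) at t=2.7020
    y: enter (2,7) at t=3.8567 ← occupied
  → r_3 = 3.8567
beam 4: φ=45°, α=165°
  dir = (cos 165°, sin 165°) = (-0.9659, 0.2588); from cell (4,3)
  next x-line at t=0.1760, next y-line at t=1.3137; Δt_x=1.0353, Δt_y=3.8637
    x: enter (3,3) at t=0.1760
    x: enter (2,3) at t=1.2113
    y: enter (2,4) at t=1.3137
    x: enter (1,4) at t=2.2465
    x: enter (0,4) at t=3.2818 ← occupied
  → r_4 = 3.2818
beam 5: φ=90°, α=210°
  dir = (cos 210°, sin 210°) = (-0.8660, -0.5000); from cell (4,3)
  next x-line at t=0.1963, next y-line at t=1.3200; Δt_x=1.1547, Δt_y=2.0000
    x: enter (3,3) at t=0.1963
    y: enter (3,2) at t=1.3200
    x: enter (2,2) at t=1.3510
    x: enter (1,2) at t=2.5057
    y: enter (1,1) at t=3.3200 ← occupied
  → r_5 = 3.3200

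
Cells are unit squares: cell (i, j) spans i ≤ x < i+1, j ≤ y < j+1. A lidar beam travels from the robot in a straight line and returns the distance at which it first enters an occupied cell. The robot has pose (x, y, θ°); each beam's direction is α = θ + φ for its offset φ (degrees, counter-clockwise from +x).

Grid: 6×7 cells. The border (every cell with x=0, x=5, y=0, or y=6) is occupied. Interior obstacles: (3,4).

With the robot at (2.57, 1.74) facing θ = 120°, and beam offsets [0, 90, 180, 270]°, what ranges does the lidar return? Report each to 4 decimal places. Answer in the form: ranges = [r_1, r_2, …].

beam 1: φ=0°, α=120°
  direction (-0.5000, 0.8660); cell (2,1); t to first gridline: x 1.1400, y 0.3002 (then +2.0000 / +1.1547)
    (2,2) via y @ 0.3002
    (1,2) via x @ 1.1400
    (1,3) via y @ 1.4549
    (1,4) via y @ 2.6096
    (0,4) via x @ 3.1400  # hit
  → r_1 = 3.1400
beam 2: φ=90°, α=210°
  direction (-0.8660, -0.5000); cell (2,1); t to first gridline: x 0.6582, y 1.4800 (then +1.1547 / +2.0000)
    (1,1) via x @ 0.6582
    (1,0) via y @ 1.4800  # hit
  → r_2 = 1.4800
beam 3: φ=180°, α=300°
  direction (0.5000, -0.8660); cell (2,1); t to first gridline: x 0.8600, y 0.8545 (then +2.0000 / +1.1547)
    (2,0) via y @ 0.8545  # hit
  → r_3 = 0.8545
beam 4: φ=270°, α=30°
  direction (0.8660, 0.5000); cell (2,1); t to first gridline: x 0.4965, y 0.5200 (then +1.1547 / +2.0000)
    (3,1) via x @ 0.4965
    (3,2) via y @ 0.5200
    (4,2) via x @ 1.6512
    (4,3) via y @ 2.5200
    (5,3) via x @ 2.8059  # hit
  → r_4 = 2.8059

ranges = [3.1400, 1.4800, 0.8545, 2.8059]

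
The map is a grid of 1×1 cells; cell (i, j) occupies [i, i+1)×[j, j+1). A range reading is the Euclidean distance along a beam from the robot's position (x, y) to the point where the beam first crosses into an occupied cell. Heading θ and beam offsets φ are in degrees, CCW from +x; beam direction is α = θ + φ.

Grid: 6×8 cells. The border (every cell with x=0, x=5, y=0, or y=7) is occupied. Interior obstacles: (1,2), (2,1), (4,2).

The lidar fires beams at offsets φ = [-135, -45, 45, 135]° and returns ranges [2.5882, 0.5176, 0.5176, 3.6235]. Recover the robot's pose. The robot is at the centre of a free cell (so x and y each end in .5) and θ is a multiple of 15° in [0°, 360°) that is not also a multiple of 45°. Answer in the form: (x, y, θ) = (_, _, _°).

(x, y, θ) = (4.5, 3.5, 330°)

Enumerate (i+0.5, j+0.5, θ) over the 21 free cells and 16 admissible headings. For each, cast all 4 beams and compare to the given ranges.
  (3.5, 6.5, 330°): beam 2 = 3.6235 ≠ 0.5176 ✗
  (1.5, 3.5, 15°): beam 1 = 0.5774 ≠ 2.5882 ✗
  (3.5, 3.5, 330°): beam 1 = 1.9319 ≠ 2.5882 ✗
  (1.5, 4.5, 345°): beam 1 = 0.5774 ≠ 2.5882 ✗
  …
  (4.5, 3.5, 330°): r_1=2.5882, r_2=0.5176, r_3=0.5176, r_4=3.6235 — all match ✓
Only this pose fits every beam.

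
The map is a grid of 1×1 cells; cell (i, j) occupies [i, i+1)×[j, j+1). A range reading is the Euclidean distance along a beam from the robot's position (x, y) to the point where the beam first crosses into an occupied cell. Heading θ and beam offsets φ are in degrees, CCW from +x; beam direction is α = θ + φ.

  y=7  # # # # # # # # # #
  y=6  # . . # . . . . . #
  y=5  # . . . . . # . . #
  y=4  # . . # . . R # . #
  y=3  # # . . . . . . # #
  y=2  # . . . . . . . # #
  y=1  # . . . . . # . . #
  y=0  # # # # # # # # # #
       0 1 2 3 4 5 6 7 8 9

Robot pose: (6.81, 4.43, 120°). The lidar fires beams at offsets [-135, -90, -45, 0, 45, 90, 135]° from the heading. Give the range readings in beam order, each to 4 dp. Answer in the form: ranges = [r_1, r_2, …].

beam 1: φ=-135°, α=345°
  cosα=0.9659 sinα=-0.2588 | (6,4) | tMaxX 0.1967 tMaxY 1.6614 | tΔX 1.0353 tΔY 3.8637
    t=0.1967 [x] (7,4) — stop
  → r_1 = 0.1967
beam 2: φ=-90°, α=30°
  cosα=0.8660 sinα=0.5000 | (6,4) | tMaxX 0.2194 tMaxY 1.1400 | tΔX 1.1547 tΔY 2.0000
    t=0.2194 [x] (7,4) — stop
  → r_2 = 0.2194
beam 3: φ=-45°, α=75°
  cosα=0.2588 sinα=0.9659 | (6,4) | tMaxX 0.7341 tMaxY 0.5901 | tΔX 3.8637 tΔY 1.0353
    t=0.5901 [y] (6,5) — stop
  → r_3 = 0.5901
beam 4: φ=0°, α=120°
  cosα=-0.5000 sinα=0.8660 | (6,4) | tMaxX 1.6200 tMaxY 0.6582 | tΔX 2.0000 tΔY 1.1547
    t=0.6582 [y] (6,5) — stop
  → r_4 = 0.6582
beam 5: φ=45°, α=165°
  cosα=-0.9659 sinα=0.2588 | (6,4) | tMaxX 0.8386 tMaxY 2.2023 | tΔX 1.0353 tΔY 3.8637
    t=0.8386 [x] (5,4)
    t=1.8738 [x] (4,4)
    t=2.2023 [y] (4,5)
    t=2.9091 [x] (3,5)
    t=3.9444 [x] (2,5)
    t=4.9797 [x] (1,5)
    t=6.0150 [x] (0,5) — stop
  → r_5 = 6.0150
beam 6: φ=90°, α=210°
  cosα=-0.8660 sinα=-0.5000 | (6,4) | tMaxX 0.9353 tMaxY 0.8600 | tΔX 1.1547 tΔY 2.0000
    t=0.8600 [y] (6,3)
    t=0.9353 [x] (5,3)
    t=2.0900 [x] (4,3)
    t=2.8600 [y] (4,2)
    t=3.2447 [x] (3,2)
    t=4.3994 [x] (2,2)
    t=4.8600 [y] (2,1)
    t=5.5541 [x] (1,1)
    t=6.7088 [x] (0,1) — stop
  → r_6 = 6.7088
beam 7: φ=135°, α=255°
  cosα=-0.2588 sinα=-0.9659 | (6,4) | tMaxX 3.1296 tMaxY 0.4452 | tΔX 3.8637 tΔY 1.0353
    t=0.4452 [y] (6,3)
    t=1.4804 [y] (6,2)
    t=2.5157 [y] (6,1) — stop
  → r_7 = 2.5157

ranges = [0.1967, 0.2194, 0.5901, 0.6582, 6.0150, 6.7088, 2.5157]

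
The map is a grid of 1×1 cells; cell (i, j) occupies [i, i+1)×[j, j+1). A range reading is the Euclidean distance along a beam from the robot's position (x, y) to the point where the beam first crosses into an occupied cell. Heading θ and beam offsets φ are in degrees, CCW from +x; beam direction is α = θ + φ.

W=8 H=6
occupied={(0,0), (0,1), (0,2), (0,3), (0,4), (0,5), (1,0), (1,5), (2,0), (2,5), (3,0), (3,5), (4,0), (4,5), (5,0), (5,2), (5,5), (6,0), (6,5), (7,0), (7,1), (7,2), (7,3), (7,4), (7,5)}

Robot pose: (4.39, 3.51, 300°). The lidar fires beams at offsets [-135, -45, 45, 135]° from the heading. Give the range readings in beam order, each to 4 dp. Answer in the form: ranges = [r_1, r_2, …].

ranges = [3.5096, 2.5985, 2.7021, 1.5426]

beam 1: φ=-135°, α=165°
  direction (-0.9659, 0.2588); cell (4,3); t to first gridline: x 0.4038, y 1.8932 (then +1.0353 / +3.8637)
    (3,3) via x @ 0.4038
    (2,3) via x @ 1.4390
    (2,4) via y @ 1.8932
    (1,4) via x @ 2.4743
    (0,4) via x @ 3.5096  # hit
  → r_1 = 3.5096
beam 2: φ=-45°, α=255°
  direction (-0.2588, -0.9659); cell (4,3); t to first gridline: x 1.5068, y 0.5280 (then +3.8637 / +1.0353)
    (4,2) via y @ 0.5280
    (3,2) via x @ 1.5068
    (3,1) via y @ 1.5633
    (3,0) via y @ 2.5985  # hit
  → r_2 = 2.5985
beam 3: φ=45°, α=345°
  direction (0.9659, -0.2588); cell (4,3); t to first gridline: x 0.6315, y 1.9705 (then +1.0353 / +3.8637)
    (5,3) via x @ 0.6315
    (6,3) via x @ 1.6668
    (6,2) via y @ 1.9705
    (7,2) via x @ 2.7021  # hit
  → r_3 = 2.7021
beam 4: φ=135°, α=75°
  direction (0.2588, 0.9659); cell (4,3); t to first gridline: x 2.3569, y 0.5073 (then +3.8637 / +1.0353)
    (4,4) via y @ 0.5073
    (4,5) via y @ 1.5426  # hit
  → r_4 = 1.5426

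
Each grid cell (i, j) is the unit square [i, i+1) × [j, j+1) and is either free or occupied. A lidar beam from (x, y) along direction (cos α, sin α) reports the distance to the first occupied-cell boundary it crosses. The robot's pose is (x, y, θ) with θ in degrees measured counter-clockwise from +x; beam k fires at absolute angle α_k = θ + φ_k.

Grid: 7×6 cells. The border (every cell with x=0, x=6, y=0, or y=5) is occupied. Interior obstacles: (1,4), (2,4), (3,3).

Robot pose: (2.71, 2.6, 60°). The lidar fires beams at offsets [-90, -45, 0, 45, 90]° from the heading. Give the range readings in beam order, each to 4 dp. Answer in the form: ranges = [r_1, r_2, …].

beam 1: φ=-90°, α=330°
  direction (0.8660, -0.5000); cell (2,2); t to first gridline: x 0.3349, y 1.2000 (then +1.1547 / +2.0000)
    (3,2) via x @ 0.3349
    (3,1) via y @ 1.2000
    (4,1) via x @ 1.4896
    (5,1) via x @ 2.6443
    (5,0) via y @ 3.2000  # hit
  → r_1 = 3.2000
beam 2: φ=-45°, α=15°
  direction (0.9659, 0.2588); cell (2,2); t to first gridline: x 0.3002, y 1.5455 (then +1.0353 / +3.8637)
    (3,2) via x @ 0.3002
    (4,2) via x @ 1.3355
    (4,3) via y @ 1.5455
    (5,3) via x @ 2.3708
    (6,3) via x @ 3.4061  # hit
  → r_2 = 3.4061
beam 3: φ=0°, α=60°
  direction (0.5000, 0.8660); cell (2,2); t to first gridline: x 0.5800, y 0.4619 (then +2.0000 / +1.1547)
    (2,3) via y @ 0.4619
    (3,3) via x @ 0.5800  # hit
  → r_3 = 0.5800
beam 4: φ=45°, α=105°
  direction (-0.2588, 0.9659); cell (2,2); t to first gridline: x 2.7432, y 0.4141 (then +3.8637 / +1.0353)
    (2,3) via y @ 0.4141
    (2,4) via y @ 1.4494  # hit
  → r_4 = 1.4494
beam 5: φ=90°, α=150°
  direction (-0.8660, 0.5000); cell (2,2); t to first gridline: x 0.8198, y 0.8000 (then +1.1547 / +2.0000)
    (2,3) via y @ 0.8000
    (1,3) via x @ 0.8198
    (0,3) via x @ 1.9745  # hit
  → r_5 = 1.9745

ranges = [3.2000, 3.4061, 0.5800, 1.4494, 1.9745]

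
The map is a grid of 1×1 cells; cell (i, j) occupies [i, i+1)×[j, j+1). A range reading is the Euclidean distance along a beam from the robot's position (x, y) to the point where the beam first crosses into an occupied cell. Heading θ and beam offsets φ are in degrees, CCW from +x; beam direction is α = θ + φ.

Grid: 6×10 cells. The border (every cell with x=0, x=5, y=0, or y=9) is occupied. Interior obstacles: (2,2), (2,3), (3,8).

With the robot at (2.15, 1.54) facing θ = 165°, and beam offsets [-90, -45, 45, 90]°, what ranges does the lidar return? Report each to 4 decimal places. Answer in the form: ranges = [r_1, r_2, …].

ranges = [0.4762, 2.3000, 1.0800, 0.5590]

beam 1: φ=-90°, α=75°
  dir = (cos 75°, sin 75°) = (0.2588, 0.9659); from cell (2,1)
  next x-line at t=3.2841, next y-line at t=0.4762; Δt_x=3.8637, Δt_y=1.0353
    y: enter (2,2) at t=0.4762 ← occupied
  → r_1 = 0.4762
beam 2: φ=-45°, α=120°
  dir = (cos 120°, sin 120°) = (-0.5000, 0.8660); from cell (2,1)
  next x-line at t=0.3000, next y-line at t=0.5312; Δt_x=2.0000, Δt_y=1.1547
    x: enter (1,1) at t=0.3000
    y: enter (1,2) at t=0.5312
    y: enter (1,3) at t=1.6859
    x: enter (0,3) at t=2.3000 ← occupied
  → r_2 = 2.3000
beam 3: φ=45°, α=210°
  dir = (cos 210°, sin 210°) = (-0.8660, -0.5000); from cell (2,1)
  next x-line at t=0.1732, next y-line at t=1.0800; Δt_x=1.1547, Δt_y=2.0000
    x: enter (1,1) at t=0.1732
    y: enter (1,0) at t=1.0800 ← occupied
  → r_3 = 1.0800
beam 4: φ=90°, α=255°
  dir = (cos 255°, sin 255°) = (-0.2588, -0.9659); from cell (2,1)
  next x-line at t=0.5796, next y-line at t=0.5590; Δt_x=3.8637, Δt_y=1.0353
    y: enter (2,0) at t=0.5590 ← occupied
  → r_4 = 0.5590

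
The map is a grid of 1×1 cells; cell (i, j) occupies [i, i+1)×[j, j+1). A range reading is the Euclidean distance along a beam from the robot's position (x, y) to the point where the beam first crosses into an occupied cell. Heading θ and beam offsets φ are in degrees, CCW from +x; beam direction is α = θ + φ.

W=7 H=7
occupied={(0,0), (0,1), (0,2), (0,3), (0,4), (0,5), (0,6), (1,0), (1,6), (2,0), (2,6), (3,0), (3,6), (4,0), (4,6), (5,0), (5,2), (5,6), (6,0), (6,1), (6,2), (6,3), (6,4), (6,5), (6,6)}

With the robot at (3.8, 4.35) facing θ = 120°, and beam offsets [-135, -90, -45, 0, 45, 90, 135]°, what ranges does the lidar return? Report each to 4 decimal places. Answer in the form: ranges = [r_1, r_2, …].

ranges = [2.2776, 2.5403, 1.7082, 1.9053, 2.8988, 3.2332, 3.4682]

beam 1: φ=-135°, α=345°
  dir = (cos 345°, sin 345°) = (0.9659, -0.2588); from cell (3,4)
  next x-line at t=0.2071, next y-line at t=1.3523; Δt_x=1.0353, Δt_y=3.8637
    x: enter (4,4) at t=0.2071
    x: enter (5,4) at t=1.2423
    y: enter (5,3) at t=1.3523
    x: enter (6,3) at t=2.2776 ← occupied
  → r_1 = 2.2776
beam 2: φ=-90°, α=30°
  dir = (cos 30°, sin 30°) = (0.8660, 0.5000); from cell (3,4)
  next x-line at t=0.2309, next y-line at t=1.3000; Δt_x=1.1547, Δt_y=2.0000
    x: enter (4,4) at t=0.2309
    y: enter (4,5) at t=1.3000
    x: enter (5,5) at t=1.3856
    x: enter (6,5) at t=2.5403 ← occupied
  → r_2 = 2.5403
beam 3: φ=-45°, α=75°
  dir = (cos 75°, sin 75°) = (0.2588, 0.9659); from cell (3,4)
  next x-line at t=0.7727, next y-line at t=0.6729; Δt_x=3.8637, Δt_y=1.0353
    y: enter (3,5) at t=0.6729
    x: enter (4,5) at t=0.7727
    y: enter (4,6) at t=1.7082 ← occupied
  → r_3 = 1.7082
beam 4: φ=0°, α=120°
  dir = (cos 120°, sin 120°) = (-0.5000, 0.8660); from cell (3,4)
  next x-line at t=1.6000, next y-line at t=0.7506; Δt_x=2.0000, Δt_y=1.1547
    y: enter (3,5) at t=0.7506
    x: enter (2,5) at t=1.6000
    y: enter (2,6) at t=1.9053 ← occupied
  → r_4 = 1.9053
beam 5: φ=45°, α=165°
  dir = (cos 165°, sin 165°) = (-0.9659, 0.2588); from cell (3,4)
  next x-line at t=0.8282, next y-line at t=2.5114; Δt_x=1.0353, Δt_y=3.8637
    x: enter (2,4) at t=0.8282
    x: enter (1,4) at t=1.8635
    y: enter (1,5) at t=2.5114
    x: enter (0,5) at t=2.8988 ← occupied
  → r_5 = 2.8988
beam 6: φ=90°, α=210°
  dir = (cos 210°, sin 210°) = (-0.8660, -0.5000); from cell (3,4)
  next x-line at t=0.9238, next y-line at t=0.7000; Δt_x=1.1547, Δt_y=2.0000
    y: enter (3,3) at t=0.7000
    x: enter (2,3) at t=0.9238
    x: enter (1,3) at t=2.0785
    y: enter (1,2) at t=2.7000
    x: enter (0,2) at t=3.2332 ← occupied
  → r_6 = 3.2332
beam 7: φ=135°, α=255°
  dir = (cos 255°, sin 255°) = (-0.2588, -0.9659); from cell (3,4)
  next x-line at t=3.0910, next y-line at t=0.3623; Δt_x=3.8637, Δt_y=1.0353
    y: enter (3,3) at t=0.3623
    y: enter (3,2) at t=1.3976
    y: enter (3,1) at t=2.4329
    x: enter (2,1) at t=3.0910
    y: enter (2,0) at t=3.4682 ← occupied
  → r_7 = 3.4682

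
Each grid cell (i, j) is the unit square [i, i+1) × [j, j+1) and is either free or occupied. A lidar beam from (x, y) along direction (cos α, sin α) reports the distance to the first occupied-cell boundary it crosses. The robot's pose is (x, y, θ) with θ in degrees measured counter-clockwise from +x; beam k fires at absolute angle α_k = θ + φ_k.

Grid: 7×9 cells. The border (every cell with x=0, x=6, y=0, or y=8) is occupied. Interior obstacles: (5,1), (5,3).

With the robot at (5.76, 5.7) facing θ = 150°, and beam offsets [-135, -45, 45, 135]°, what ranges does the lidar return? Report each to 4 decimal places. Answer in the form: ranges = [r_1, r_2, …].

ranges = [0.2485, 2.3811, 4.9279, 0.9273]

beam 1: φ=-135°, α=15°
  cosα=0.9659 sinα=0.2588 | (5,5) | tMaxX 0.2485 tMaxY 1.1591 | tΔX 1.0353 tΔY 3.8637
    t=0.2485 [x] (6,5) — stop
  → r_1 = 0.2485
beam 2: φ=-45°, α=105°
  cosα=-0.2588 sinα=0.9659 | (5,5) | tMaxX 2.9364 tMaxY 0.3106 | tΔX 3.8637 tΔY 1.0353
    t=0.3106 [y] (5,6)
    t=1.3459 [y] (5,7)
    t=2.3811 [y] (5,8) — stop
  → r_2 = 2.3811
beam 3: φ=45°, α=195°
  cosα=-0.9659 sinα=-0.2588 | (5,5) | tMaxX 0.7868 tMaxY 2.7046 | tΔX 1.0353 tΔY 3.8637
    t=0.7868 [x] (4,5)
    t=1.8221 [x] (3,5)
    t=2.7046 [y] (3,4)
    t=2.8574 [x] (2,4)
    t=3.8926 [x] (1,4)
    t=4.9279 [x] (0,4) — stop
  → r_3 = 4.9279
beam 4: φ=135°, α=285°
  cosα=0.2588 sinα=-0.9659 | (5,5) | tMaxX 0.9273 tMaxY 0.7247 | tΔX 3.8637 tΔY 1.0353
    t=0.7247 [y] (5,4)
    t=0.9273 [x] (6,4) — stop
  → r_4 = 0.9273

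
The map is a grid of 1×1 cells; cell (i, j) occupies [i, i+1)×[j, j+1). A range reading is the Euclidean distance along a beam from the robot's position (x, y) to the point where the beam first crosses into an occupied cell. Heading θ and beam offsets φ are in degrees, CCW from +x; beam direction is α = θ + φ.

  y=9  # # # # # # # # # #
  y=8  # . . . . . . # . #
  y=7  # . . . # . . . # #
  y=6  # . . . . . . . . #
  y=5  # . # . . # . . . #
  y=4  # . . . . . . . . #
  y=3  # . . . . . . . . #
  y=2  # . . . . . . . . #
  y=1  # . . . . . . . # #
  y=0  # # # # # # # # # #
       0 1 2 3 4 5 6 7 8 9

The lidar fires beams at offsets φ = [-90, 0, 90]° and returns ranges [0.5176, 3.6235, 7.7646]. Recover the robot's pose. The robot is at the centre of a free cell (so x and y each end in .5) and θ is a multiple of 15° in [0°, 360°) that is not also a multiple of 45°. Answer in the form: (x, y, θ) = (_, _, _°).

(x, y, θ) = (8.5, 4.5, 105°)

Enumerate (i+0.5, j+0.5, θ) over the 58 free cells and 16 admissible headings. For each, cast all 3 beams and compare to the given ranges.
  (7.5, 3.5, 165°): beam 1 = 3.6235 ≠ 0.5176 ✗
  (6.5, 1.5, 165°): beam 1 = 5.7956 ≠ 0.5176 ✗
  (4.5, 3.5, 240°): beam 1 = 4.0415 ≠ 0.5176 ✗
  …
  (8.5, 4.5, 105°): r_1=0.5176, r_2=3.6235, r_3=7.7646 — all match ✓
Only this pose fits every beam.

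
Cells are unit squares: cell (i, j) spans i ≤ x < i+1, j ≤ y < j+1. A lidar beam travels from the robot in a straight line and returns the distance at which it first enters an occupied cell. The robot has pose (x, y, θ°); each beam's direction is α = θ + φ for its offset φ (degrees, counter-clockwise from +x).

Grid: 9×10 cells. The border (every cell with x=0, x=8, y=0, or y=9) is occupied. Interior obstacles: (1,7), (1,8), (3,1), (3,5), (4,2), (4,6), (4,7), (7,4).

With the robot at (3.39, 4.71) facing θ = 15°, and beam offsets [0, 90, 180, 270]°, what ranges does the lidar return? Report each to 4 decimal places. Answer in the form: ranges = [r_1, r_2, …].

beam 1: φ=0°, α=15°
  dir = (cos 15°, sin 15°) = (0.9659, 0.2588); from cell (3,4)
  next x-line at t=0.6315, next y-line at t=1.1205; Δt_x=1.0353, Δt_y=3.8637
    x: enter (4,4) at t=0.6315
    y: enter (4,5) at t=1.1205
    x: enter (5,5) at t=1.6668
    x: enter (6,5) at t=2.7021
    x: enter (7,5) at t=3.7373
    x: enter (8,5) at t=4.7726 ← occupied
  → r_1 = 4.7726
beam 2: φ=90°, α=105°
  dir = (cos 105°, sin 105°) = (-0.2588, 0.9659); from cell (3,4)
  next x-line at t=1.5068, next y-line at t=0.3002; Δt_x=3.8637, Δt_y=1.0353
    y: enter (3,5) at t=0.3002 ← occupied
  → r_2 = 0.3002
beam 3: φ=180°, α=195°
  dir = (cos 195°, sin 195°) = (-0.9659, -0.2588); from cell (3,4)
  next x-line at t=0.4038, next y-line at t=2.7432; Δt_x=1.0353, Δt_y=3.8637
    x: enter (2,4) at t=0.4038
    x: enter (1,4) at t=1.4390
    x: enter (0,4) at t=2.4743 ← occupied
  → r_3 = 2.4743
beam 4: φ=270°, α=285°
  dir = (cos 285°, sin 285°) = (0.2588, -0.9659); from cell (3,4)
  next x-line at t=2.3569, next y-line at t=0.7350; Δt_x=3.8637, Δt_y=1.0353
    y: enter (3,3) at t=0.7350
    y: enter (3,2) at t=1.7703
    x: enter (4,2) at t=2.3569 ← occupied
  → r_4 = 2.3569

ranges = [4.7726, 0.3002, 2.4743, 2.3569]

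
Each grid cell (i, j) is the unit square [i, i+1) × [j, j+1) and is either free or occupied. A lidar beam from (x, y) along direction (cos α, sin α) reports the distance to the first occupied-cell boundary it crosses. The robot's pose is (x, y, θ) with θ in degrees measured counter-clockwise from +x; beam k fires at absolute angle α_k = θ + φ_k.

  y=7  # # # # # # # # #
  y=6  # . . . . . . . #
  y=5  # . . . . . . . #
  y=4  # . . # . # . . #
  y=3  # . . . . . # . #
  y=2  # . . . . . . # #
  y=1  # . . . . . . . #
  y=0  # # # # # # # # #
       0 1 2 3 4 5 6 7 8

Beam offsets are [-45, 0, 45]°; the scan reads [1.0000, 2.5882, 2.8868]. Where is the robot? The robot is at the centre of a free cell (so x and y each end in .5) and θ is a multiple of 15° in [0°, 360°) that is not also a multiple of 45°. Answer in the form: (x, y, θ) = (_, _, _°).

Enumerate (i+0.5, j+0.5, θ) over the 38 free cells and 16 admissible headings. For each, cast all 3 beams and compare to the given ranges.
  (2.5, 4.5, 255°): beam 1 = 1.7321 ≠ 1.0000 ✗
  (5.5, 2.5, 195°): beam 1 = 5.1962 ≠ 1.0000 ✗
  (3.5, 3.5, 345°): beam 1 = 2.8868 ≠ 1.0000 ✗
  (1.5, 1.5, 60°): beam 1 = 5.6940 ≠ 1.0000 ✗
  …
  (4.5, 1.5, 15°): r_1=1.0000, r_2=2.5882, r_3=2.8868 — all match ✓
Only this pose fits every beam.

(x, y, θ) = (4.5, 1.5, 15°)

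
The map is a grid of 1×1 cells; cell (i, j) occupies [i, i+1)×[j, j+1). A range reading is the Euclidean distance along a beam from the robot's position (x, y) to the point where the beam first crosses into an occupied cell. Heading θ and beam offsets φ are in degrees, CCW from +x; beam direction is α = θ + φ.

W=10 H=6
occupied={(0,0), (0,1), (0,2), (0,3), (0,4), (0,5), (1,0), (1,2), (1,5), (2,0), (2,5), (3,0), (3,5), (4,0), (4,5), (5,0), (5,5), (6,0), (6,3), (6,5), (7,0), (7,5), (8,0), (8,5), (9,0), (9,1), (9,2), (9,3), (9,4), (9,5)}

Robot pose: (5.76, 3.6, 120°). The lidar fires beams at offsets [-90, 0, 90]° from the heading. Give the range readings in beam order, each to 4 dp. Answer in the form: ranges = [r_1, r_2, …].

beam 1: φ=-90°, α=30°
  cosα=0.8660 sinα=0.5000 | (5,3) | tMaxX 0.2771 tMaxY 0.8000 | tΔX 1.1547 tΔY 2.0000
    t=0.2771 [x] (6,3) — stop
  → r_1 = 0.2771
beam 2: φ=0°, α=120°
  cosα=-0.5000 sinα=0.8660 | (5,3) | tMaxX 1.5200 tMaxY 0.4619 | tΔX 2.0000 tΔY 1.1547
    t=0.4619 [y] (5,4)
    t=1.5200 [x] (4,4)
    t=1.6166 [y] (4,5) — stop
  → r_2 = 1.6166
beam 3: φ=90°, α=210°
  cosα=-0.8660 sinα=-0.5000 | (5,3) | tMaxX 0.8776 tMaxY 1.2000 | tΔX 1.1547 tΔY 2.0000
    t=0.8776 [x] (4,3)
    t=1.2000 [y] (4,2)
    t=2.0323 [x] (3,2)
    t=3.1870 [x] (2,2)
    t=3.2000 [y] (2,1)
    t=4.3417 [x] (1,1)
    t=5.2000 [y] (1,0) — stop
  → r_3 = 5.2000

ranges = [0.2771, 1.6166, 5.2000]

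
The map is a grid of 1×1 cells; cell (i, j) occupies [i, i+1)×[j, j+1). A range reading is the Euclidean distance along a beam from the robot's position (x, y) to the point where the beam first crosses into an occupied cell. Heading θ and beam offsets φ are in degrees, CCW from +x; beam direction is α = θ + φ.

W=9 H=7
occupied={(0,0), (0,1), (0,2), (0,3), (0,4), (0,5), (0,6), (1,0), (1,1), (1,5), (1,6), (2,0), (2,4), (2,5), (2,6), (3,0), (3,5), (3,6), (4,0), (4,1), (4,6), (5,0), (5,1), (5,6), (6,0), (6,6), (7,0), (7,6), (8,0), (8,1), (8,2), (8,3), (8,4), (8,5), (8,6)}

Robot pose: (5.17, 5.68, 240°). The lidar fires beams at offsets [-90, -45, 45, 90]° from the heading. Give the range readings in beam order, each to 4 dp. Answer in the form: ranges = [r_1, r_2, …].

beam 1: φ=-90°, α=150°
  cosα=-0.8660 sinα=0.5000 | (5,5) | tMaxX 0.1963 tMaxY 0.6400 | tΔX 1.1547 tΔY 2.0000
    t=0.1963 [x] (4,5)
    t=0.6400 [y] (4,6) — stop
  → r_1 = 0.6400
beam 2: φ=-45°, α=195°
  cosα=-0.9659 sinα=-0.2588 | (5,5) | tMaxX 0.1760 tMaxY 2.6273 | tΔX 1.0353 tΔY 3.8637
    t=0.1760 [x] (4,5)
    t=1.2113 [x] (3,5) — stop
  → r_2 = 1.2113
beam 3: φ=45°, α=285°
  cosα=0.2588 sinα=-0.9659 | (5,5) | tMaxX 3.2069 tMaxY 0.7040 | tΔX 3.8637 tΔY 1.0353
    t=0.7040 [y] (5,4)
    t=1.7393 [y] (5,3)
    t=2.7745 [y] (5,2)
    t=3.2069 [x] (6,2)
    t=3.8098 [y] (6,1)
    t=4.8451 [y] (6,0) — stop
  → r_3 = 4.8451
beam 4: φ=90°, α=330°
  cosα=0.8660 sinα=-0.5000 | (5,5) | tMaxX 0.9584 tMaxY 1.3600 | tΔX 1.1547 tΔY 2.0000
    t=0.9584 [x] (6,5)
    t=1.3600 [y] (6,4)
    t=2.1131 [x] (7,4)
    t=3.2678 [x] (8,4) — stop
  → r_4 = 3.2678

ranges = [0.6400, 1.2113, 4.8451, 3.2678]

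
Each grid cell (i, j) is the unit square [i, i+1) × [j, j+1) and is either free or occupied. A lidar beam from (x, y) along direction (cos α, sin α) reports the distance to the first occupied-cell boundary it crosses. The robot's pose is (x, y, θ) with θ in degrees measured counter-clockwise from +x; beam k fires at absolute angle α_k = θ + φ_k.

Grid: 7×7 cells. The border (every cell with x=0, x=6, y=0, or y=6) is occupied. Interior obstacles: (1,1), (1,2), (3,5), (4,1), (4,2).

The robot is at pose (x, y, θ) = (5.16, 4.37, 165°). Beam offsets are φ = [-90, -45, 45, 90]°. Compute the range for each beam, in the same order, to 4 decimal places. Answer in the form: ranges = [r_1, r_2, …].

ranges = [1.6875, 1.8822, 3.6489, 1.4183]

beam 1: φ=-90°, α=75°
  direction (0.2588, 0.9659); cell (5,4); t to first gridline: x 3.2455, y 0.6522 (then +3.8637 / +1.0353)
    (5,5) via y @ 0.6522
    (5,6) via y @ 1.6875  # hit
  → r_1 = 1.6875
beam 2: φ=-45°, α=120°
  direction (-0.5000, 0.8660); cell (5,4); t to first gridline: x 0.3200, y 0.7275 (then +2.0000 / +1.1547)
    (4,4) via x @ 0.3200
    (4,5) via y @ 0.7275
    (4,6) via y @ 1.8822  # hit
  → r_2 = 1.8822
beam 3: φ=45°, α=210°
  direction (-0.8660, -0.5000); cell (5,4); t to first gridline: x 0.1848, y 0.7400 (then +1.1547 / +2.0000)
    (4,4) via x @ 0.1848
    (4,3) via y @ 0.7400
    (3,3) via x @ 1.3395
    (2,3) via x @ 2.4942
    (2,2) via y @ 2.7400
    (1,2) via x @ 3.6489  # hit
  → r_3 = 3.6489
beam 4: φ=90°, α=255°
  direction (-0.2588, -0.9659); cell (5,4); t to first gridline: x 0.6182, y 0.3831 (then +3.8637 / +1.0353)
    (5,3) via y @ 0.3831
    (4,3) via x @ 0.6182
    (4,2) via y @ 1.4183  # hit
  → r_4 = 1.4183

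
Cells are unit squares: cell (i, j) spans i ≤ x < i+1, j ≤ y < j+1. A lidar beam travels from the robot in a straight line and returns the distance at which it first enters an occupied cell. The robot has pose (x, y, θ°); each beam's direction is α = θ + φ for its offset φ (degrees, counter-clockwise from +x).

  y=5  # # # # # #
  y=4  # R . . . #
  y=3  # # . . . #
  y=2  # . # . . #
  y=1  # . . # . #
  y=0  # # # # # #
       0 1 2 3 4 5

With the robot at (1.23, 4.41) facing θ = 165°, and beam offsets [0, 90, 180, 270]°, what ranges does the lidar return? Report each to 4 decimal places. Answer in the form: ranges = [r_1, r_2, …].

ranges = [0.2381, 0.4245, 3.9030, 0.6108]

beam 1: φ=0°, α=165°
  direction (-0.9659, 0.2588); cell (1,4); t to first gridline: x 0.2381, y 2.2796 (then +1.0353 / +3.8637)
    (0,4) via x @ 0.2381  # hit
  → r_1 = 0.2381
beam 2: φ=90°, α=255°
  direction (-0.2588, -0.9659); cell (1,4); t to first gridline: x 0.8887, y 0.4245 (then +3.8637 / +1.0353)
    (1,3) via y @ 0.4245  # hit
  → r_2 = 0.4245
beam 3: φ=180°, α=345°
  direction (0.9659, -0.2588); cell (1,4); t to first gridline: x 0.7972, y 1.5841 (then +1.0353 / +3.8637)
    (2,4) via x @ 0.7972
    (2,3) via y @ 1.5841
    (3,3) via x @ 1.8324
    (4,3) via x @ 2.8677
    (5,3) via x @ 3.9030  # hit
  → r_3 = 3.9030
beam 4: φ=270°, α=75°
  direction (0.2588, 0.9659); cell (1,4); t to first gridline: x 2.9751, y 0.6108 (then +3.8637 / +1.0353)
    (1,5) via y @ 0.6108  # hit
  → r_4 = 0.6108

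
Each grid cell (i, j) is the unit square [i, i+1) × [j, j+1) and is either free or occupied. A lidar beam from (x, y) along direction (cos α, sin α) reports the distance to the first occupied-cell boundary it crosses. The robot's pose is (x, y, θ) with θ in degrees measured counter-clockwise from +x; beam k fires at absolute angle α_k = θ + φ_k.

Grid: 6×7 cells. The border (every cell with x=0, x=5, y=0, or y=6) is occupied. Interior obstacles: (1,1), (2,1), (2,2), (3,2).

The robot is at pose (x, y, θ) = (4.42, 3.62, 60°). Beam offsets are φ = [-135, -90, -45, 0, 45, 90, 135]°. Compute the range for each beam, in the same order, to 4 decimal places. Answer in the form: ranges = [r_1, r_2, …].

beam 1: φ=-135°, α=285°
  cosα=0.2588 sinα=-0.9659 | (4,3) | tMaxX 2.2409 tMaxY 0.6419 | tΔX 3.8637 tΔY 1.0353
    t=0.6419 [y] (4,2)
    t=1.6771 [y] (4,1)
    t=2.2409 [x] (5,1) — stop
  → r_1 = 2.2409
beam 2: φ=-90°, α=330°
  cosα=0.8660 sinα=-0.5000 | (4,3) | tMaxX 0.6697 tMaxY 1.2400 | tΔX 1.1547 tΔY 2.0000
    t=0.6697 [x] (5,3) — stop
  → r_2 = 0.6697
beam 3: φ=-45°, α=15°
  cosα=0.9659 sinα=0.2588 | (4,3) | tMaxX 0.6005 tMaxY 1.4682 | tΔX 1.0353 tΔY 3.8637
    t=0.6005 [x] (5,3) — stop
  → r_3 = 0.6005
beam 4: φ=0°, α=60°
  cosα=0.5000 sinα=0.8660 | (4,3) | tMaxX 1.1600 tMaxY 0.4388 | tΔX 2.0000 tΔY 1.1547
    t=0.4388 [y] (4,4)
    t=1.1600 [x] (5,4) — stop
  → r_4 = 1.1600
beam 5: φ=45°, α=105°
  cosα=-0.2588 sinα=0.9659 | (4,3) | tMaxX 1.6228 tMaxY 0.3934 | tΔX 3.8637 tΔY 1.0353
    t=0.3934 [y] (4,4)
    t=1.4287 [y] (4,5)
    t=1.6228 [x] (3,5)
    t=2.4640 [y] (3,6) — stop
  → r_5 = 2.4640
beam 6: φ=90°, α=150°
  cosα=-0.8660 sinα=0.5000 | (4,3) | tMaxX 0.4850 tMaxY 0.7600 | tΔX 1.1547 tΔY 2.0000
    t=0.4850 [x] (3,3)
    t=0.7600 [y] (3,4)
    t=1.6397 [x] (2,4)
    t=2.7600 [y] (2,5)
    t=2.7944 [x] (1,5)
    t=3.9491 [x] (0,5) — stop
  → r_6 = 3.9491
beam 7: φ=135°, α=195°
  cosα=-0.9659 sinα=-0.2588 | (4,3) | tMaxX 0.4348 tMaxY 2.3955 | tΔX 1.0353 tΔY 3.8637
    t=0.4348 [x] (3,3)
    t=1.4701 [x] (2,3)
    t=2.3955 [y] (2,2) — stop
  → r_7 = 2.3955

ranges = [2.2409, 0.6697, 0.6005, 1.1600, 2.4640, 3.9491, 2.3955]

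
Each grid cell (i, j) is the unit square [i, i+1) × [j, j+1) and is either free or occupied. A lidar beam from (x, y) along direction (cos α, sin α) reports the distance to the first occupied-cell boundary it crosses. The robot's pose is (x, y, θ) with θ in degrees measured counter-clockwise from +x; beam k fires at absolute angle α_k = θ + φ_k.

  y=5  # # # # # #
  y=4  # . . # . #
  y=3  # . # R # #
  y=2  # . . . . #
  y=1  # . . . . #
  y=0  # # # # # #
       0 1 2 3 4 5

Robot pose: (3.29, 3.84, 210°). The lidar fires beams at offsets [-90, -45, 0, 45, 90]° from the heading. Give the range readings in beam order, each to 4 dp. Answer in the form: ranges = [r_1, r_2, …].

ranges = [0.1848, 0.3002, 0.3349, 2.9402, 3.2793]

beam 1: φ=-90°, α=120°
  dir = (cos 120°, sin 120°) = (-0.5000, 0.8660); from cell (3,3)
  next x-line at t=0.5800, next y-line at t=0.1848; Δt_x=2.0000, Δt_y=1.1547
    y: enter (3,4) at t=0.1848 ← occupied
  → r_1 = 0.1848
beam 2: φ=-45°, α=165°
  dir = (cos 165°, sin 165°) = (-0.9659, 0.2588); from cell (3,3)
  next x-line at t=0.3002, next y-line at t=0.6182; Δt_x=1.0353, Δt_y=3.8637
    x: enter (2,3) at t=0.3002 ← occupied
  → r_2 = 0.3002
beam 3: φ=0°, α=210°
  dir = (cos 210°, sin 210°) = (-0.8660, -0.5000); from cell (3,3)
  next x-line at t=0.3349, next y-line at t=1.6800; Δt_x=1.1547, Δt_y=2.0000
    x: enter (2,3) at t=0.3349 ← occupied
  → r_3 = 0.3349
beam 4: φ=45°, α=255°
  dir = (cos 255°, sin 255°) = (-0.2588, -0.9659); from cell (3,3)
  next x-line at t=1.1205, next y-line at t=0.8696; Δt_x=3.8637, Δt_y=1.0353
    y: enter (3,2) at t=0.8696
    x: enter (2,2) at t=1.1205
    y: enter (2,1) at t=1.9049
    y: enter (2,0) at t=2.9402 ← occupied
  → r_4 = 2.9402
beam 5: φ=90°, α=300°
  dir = (cos 300°, sin 300°) = (0.5000, -0.8660); from cell (3,3)
  next x-line at t=1.4200, next y-line at t=0.9699; Δt_x=2.0000, Δt_y=1.1547
    y: enter (3,2) at t=0.9699
    x: enter (4,2) at t=1.4200
    y: enter (4,1) at t=2.1246
    y: enter (4,0) at t=3.2793 ← occupied
  → r_5 = 3.2793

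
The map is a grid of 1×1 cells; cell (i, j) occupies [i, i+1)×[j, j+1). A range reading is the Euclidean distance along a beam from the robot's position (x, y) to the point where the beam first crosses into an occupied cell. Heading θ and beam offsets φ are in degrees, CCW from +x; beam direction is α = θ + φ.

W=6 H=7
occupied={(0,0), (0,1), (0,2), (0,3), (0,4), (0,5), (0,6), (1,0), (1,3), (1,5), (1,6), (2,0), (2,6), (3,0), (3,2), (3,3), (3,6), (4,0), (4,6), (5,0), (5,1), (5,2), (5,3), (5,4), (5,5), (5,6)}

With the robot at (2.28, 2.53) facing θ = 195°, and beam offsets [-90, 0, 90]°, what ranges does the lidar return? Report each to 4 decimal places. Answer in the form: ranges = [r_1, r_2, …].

beam 1: φ=-90°, α=105°
  direction (-0.2588, 0.9659); cell (2,2); t to first gridline: x 1.0818, y 0.4866 (then +3.8637 / +1.0353)
    (2,3) via y @ 0.4866
    (1,3) via x @ 1.0818  # hit
  → r_1 = 1.0818
beam 2: φ=0°, α=195°
  direction (-0.9659, -0.2588); cell (2,2); t to first gridline: x 0.2899, y 2.0478 (then +1.0353 / +3.8637)
    (1,2) via x @ 0.2899
    (0,2) via x @ 1.3252  # hit
  → r_2 = 1.3252
beam 3: φ=90°, α=285°
  direction (0.2588, -0.9659); cell (2,2); t to first gridline: x 2.7819, y 0.5487 (then +3.8637 / +1.0353)
    (2,1) via y @ 0.5487
    (2,0) via y @ 1.5840  # hit
  → r_3 = 1.5840

ranges = [1.0818, 1.3252, 1.5840]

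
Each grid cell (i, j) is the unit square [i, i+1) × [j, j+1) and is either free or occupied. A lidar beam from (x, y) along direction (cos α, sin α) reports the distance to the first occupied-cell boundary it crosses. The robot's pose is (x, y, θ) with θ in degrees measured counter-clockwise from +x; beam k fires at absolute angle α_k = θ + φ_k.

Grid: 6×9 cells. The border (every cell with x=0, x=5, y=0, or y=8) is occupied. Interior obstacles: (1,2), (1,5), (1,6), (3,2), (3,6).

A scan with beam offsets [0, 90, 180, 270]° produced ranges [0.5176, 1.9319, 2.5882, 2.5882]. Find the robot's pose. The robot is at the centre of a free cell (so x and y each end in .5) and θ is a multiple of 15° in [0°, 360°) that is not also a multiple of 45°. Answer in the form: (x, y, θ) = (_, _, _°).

The pose lattice has 23·16 = 368 candidates. Test each by forward raycasting.
  (4.5, 7.5, 165°): beam 1 = 1.9319 ≠ 0.5176 ✗
  (2.5, 6.5, 210°): beam 1 = 0.5774 ≠ 0.5176 ✗
  (4.5, 6.5, 75°): beam 1 = 1.5529 ≠ 0.5176 ✗
  (3.5, 4.5, 285°): beam 1 = 1.5529 ≠ 0.5176 ✗
  …
  (4.5, 5.5, 345°): r_1=0.5176, r_2=1.9319, r_3=2.5882, r_4=2.5882 — all match ✓
Only this pose fits every beam.

(x, y, θ) = (4.5, 5.5, 345°)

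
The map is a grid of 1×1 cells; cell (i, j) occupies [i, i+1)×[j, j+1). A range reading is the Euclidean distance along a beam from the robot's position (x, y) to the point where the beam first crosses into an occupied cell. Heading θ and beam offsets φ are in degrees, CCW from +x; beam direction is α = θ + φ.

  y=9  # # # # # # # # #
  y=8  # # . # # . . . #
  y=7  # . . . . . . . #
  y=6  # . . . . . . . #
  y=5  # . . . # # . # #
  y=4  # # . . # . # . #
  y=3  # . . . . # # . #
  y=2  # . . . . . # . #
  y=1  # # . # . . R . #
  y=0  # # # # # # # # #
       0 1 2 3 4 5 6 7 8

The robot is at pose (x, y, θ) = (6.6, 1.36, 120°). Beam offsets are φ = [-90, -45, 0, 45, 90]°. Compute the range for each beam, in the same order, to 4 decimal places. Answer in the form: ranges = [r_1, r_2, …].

beam 1: φ=-90°, α=30°
  dir = (cos 30°, sin 30°) = (0.8660, 0.5000); from cell (6,1)
  next x-line at t=0.4619, next y-line at t=1.2800; Δt_x=1.1547, Δt_y=2.0000
    x: enter (7,1) at t=0.4619
    y: enter (7,2) at t=1.2800
    x: enter (8,2) at t=1.6166 ← occupied
  → r_1 = 1.6166
beam 2: φ=-45°, α=75°
  dir = (cos 75°, sin 75°) = (0.2588, 0.9659); from cell (6,1)
  next x-line at t=1.5455, next y-line at t=0.6626; Δt_x=3.8637, Δt_y=1.0353
    y: enter (6,2) at t=0.6626 ← occupied
  → r_2 = 0.6626
beam 3: φ=0°, α=120°
  dir = (cos 120°, sin 120°) = (-0.5000, 0.8660); from cell (6,1)
  next x-line at t=1.2000, next y-line at t=0.7390; Δt_x=2.0000, Δt_y=1.1547
    y: enter (6,2) at t=0.7390 ← occupied
  → r_3 = 0.7390
beam 4: φ=45°, α=165°
  dir = (cos 165°, sin 165°) = (-0.9659, 0.2588); from cell (6,1)
  next x-line at t=0.6212, next y-line at t=2.4728; Δt_x=1.0353, Δt_y=3.8637
    x: enter (5,1) at t=0.6212
    x: enter (4,1) at t=1.6564
    y: enter (4,2) at t=2.4728
    x: enter (3,2) at t=2.6917
    x: enter (2,2) at t=3.7270
    x: enter (1,2) at t=4.7623
    x: enter (0,2) at t=5.7975 ← occupied
  → r_4 = 5.7975
beam 5: φ=90°, α=210°
  dir = (cos 210°, sin 210°) = (-0.8660, -0.5000); from cell (6,1)
  next x-line at t=0.6928, next y-line at t=0.7200; Δt_x=1.1547, Δt_y=2.0000
    x: enter (5,1) at t=0.6928
    y: enter (5,0) at t=0.7200 ← occupied
  → r_5 = 0.7200

ranges = [1.6166, 0.6626, 0.7390, 5.7975, 0.7200]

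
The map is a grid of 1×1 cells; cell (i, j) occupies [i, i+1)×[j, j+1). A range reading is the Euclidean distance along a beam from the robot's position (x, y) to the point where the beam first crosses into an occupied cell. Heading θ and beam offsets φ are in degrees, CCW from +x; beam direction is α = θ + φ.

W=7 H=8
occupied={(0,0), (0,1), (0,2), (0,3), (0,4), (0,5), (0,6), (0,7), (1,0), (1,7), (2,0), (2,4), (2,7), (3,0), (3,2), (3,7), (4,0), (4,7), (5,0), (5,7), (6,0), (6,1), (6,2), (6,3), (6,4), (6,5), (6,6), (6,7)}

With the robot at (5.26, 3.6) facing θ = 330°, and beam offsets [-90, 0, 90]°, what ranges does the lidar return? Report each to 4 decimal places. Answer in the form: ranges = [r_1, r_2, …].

beam 1: φ=-90°, α=240°
  cosα=-0.5000 sinα=-0.8660 | (5,3) | tMaxX 0.5200 tMaxY 0.6928 | tΔX 2.0000 tΔY 1.1547
    t=0.5200 [x] (4,3)
    t=0.6928 [y] (4,2)
    t=1.8475 [y] (4,1)
    t=2.5200 [x] (3,1)
    t=3.0022 [y] (3,0) — stop
  → r_1 = 3.0022
beam 2: φ=0°, α=330°
  cosα=0.8660 sinα=-0.5000 | (5,3) | tMaxX 0.8545 tMaxY 1.2000 | tΔX 1.1547 tΔY 2.0000
    t=0.8545 [x] (6,3) — stop
  → r_2 = 0.8545
beam 3: φ=90°, α=60°
  cosα=0.5000 sinα=0.8660 | (5,3) | tMaxX 1.4800 tMaxY 0.4619 | tΔX 2.0000 tΔY 1.1547
    t=0.4619 [y] (5,4)
    t=1.4800 [x] (6,4) — stop
  → r_3 = 1.4800

ranges = [3.0022, 0.8545, 1.4800]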